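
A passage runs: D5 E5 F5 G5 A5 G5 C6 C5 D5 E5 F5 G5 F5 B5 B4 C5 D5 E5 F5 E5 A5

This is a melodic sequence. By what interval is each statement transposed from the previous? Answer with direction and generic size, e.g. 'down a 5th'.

Taking 7-note groups, the heads are D5, C5, B4: the pattern moves down a 2nd.
D5 to C5 is down a 2nd.

down a 2nd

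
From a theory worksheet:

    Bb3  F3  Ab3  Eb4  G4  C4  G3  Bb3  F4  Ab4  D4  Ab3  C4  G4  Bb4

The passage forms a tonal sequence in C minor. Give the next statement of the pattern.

The 5-note cells begin on Bb3, C4, D4 — each up a 2nd from the last.
So cell 4 is Eb4 Bb3 D4 Ab4 C5.

Eb4 Bb3 D4 Ab4 C5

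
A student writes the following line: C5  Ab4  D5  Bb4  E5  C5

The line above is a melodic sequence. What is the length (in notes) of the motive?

Try groups of 2 (3 cells in 6 notes):
C5 Ab4 | D5 Bb4 | E5 C5
Every group is a transposition up a 2nd of the one before; no shorter unit works.

2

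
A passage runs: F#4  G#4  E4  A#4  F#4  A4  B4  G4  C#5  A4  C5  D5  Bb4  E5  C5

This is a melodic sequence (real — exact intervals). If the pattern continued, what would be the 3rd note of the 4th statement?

The unit is 5 notes. Position-3 pitches of the 3 shown cells: E4, G4, Bb4.
One more up a 3rd gives Db5.

Db5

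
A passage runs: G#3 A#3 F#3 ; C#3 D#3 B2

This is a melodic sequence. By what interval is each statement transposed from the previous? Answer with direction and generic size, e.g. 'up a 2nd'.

down a 5th

With a 3-note motive the entries are G#3, C#3, each down a 5th from the previous.
From G#3 to C#3: down a 5th.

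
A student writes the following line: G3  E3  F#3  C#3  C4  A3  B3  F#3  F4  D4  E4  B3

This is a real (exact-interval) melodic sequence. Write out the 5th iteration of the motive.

Eb5 C5 D5 A4

With a 4-note motive the entries are G3, C4, F4, each up a 4th from the previous.
Carrying on: Bb4 → Eb5.
So cell 5 is Eb5 C5 D5 A4.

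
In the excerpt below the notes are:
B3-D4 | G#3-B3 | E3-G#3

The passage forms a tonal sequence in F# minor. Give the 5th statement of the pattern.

A2 C#3

Taking 2-note groups, the heads are B3, G#3, E3: the pattern moves down a 3rd.
Continuing the starts: C#3 → A2.
So cell 5 is A2 C#3.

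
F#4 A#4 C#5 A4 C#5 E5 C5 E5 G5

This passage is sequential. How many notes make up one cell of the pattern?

Try groups of 3 (3 cells in 9 notes):
F#4 A#4 C#5 | A4 C#5 E5 | C5 E5 G5
That's a consistent up a 3rd shift per cell, and no other grouping gives one.

3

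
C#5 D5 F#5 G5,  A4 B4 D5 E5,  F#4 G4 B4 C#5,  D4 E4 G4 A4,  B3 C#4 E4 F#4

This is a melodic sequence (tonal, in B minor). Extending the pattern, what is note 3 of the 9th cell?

With 4-note cells, note 3 of each statement runs F#5, D5, B4, G4, E4.
Carrying that down a 3rd forward: C#4 → A3 → F#3 → D3.

D3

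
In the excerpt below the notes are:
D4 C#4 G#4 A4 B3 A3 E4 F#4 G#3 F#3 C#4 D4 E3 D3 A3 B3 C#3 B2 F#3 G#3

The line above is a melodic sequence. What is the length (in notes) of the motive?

4

20 notes total. Splitting into 5 groups of 4:
D4 C#4 G#4 A4 | B3 A3 E4 F#4 | G#3 F#3 C#4 D4 | E3 D3 A3 B3 | C#3 B2 F#3 G#3
Every group is a transposition down a 3rd of the one before; no shorter unit works.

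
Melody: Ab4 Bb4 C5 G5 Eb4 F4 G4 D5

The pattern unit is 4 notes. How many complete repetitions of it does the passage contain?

2

8 notes in groups of 4 gives 8/4 = 2 statements.
Starts: Ab4, Eb4 — each down a 4th.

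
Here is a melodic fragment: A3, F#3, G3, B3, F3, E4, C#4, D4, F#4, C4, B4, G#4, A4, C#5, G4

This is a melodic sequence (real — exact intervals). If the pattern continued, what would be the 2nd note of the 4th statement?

Grouping in 5s, the 2nd note of each cell is F#3, C#4, G#4.
From G#4, up a 5th gives D#5.

D#5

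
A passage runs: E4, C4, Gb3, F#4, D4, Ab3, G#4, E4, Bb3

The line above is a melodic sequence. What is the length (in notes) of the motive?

Try groups of 3 (3 cells in 9 notes):
E4 C4 Gb3 | F#4 D4 Ab3 | G#4 E4 Bb3
Each cell is the previous one up a 2nd — so the unit is 3 notes.

3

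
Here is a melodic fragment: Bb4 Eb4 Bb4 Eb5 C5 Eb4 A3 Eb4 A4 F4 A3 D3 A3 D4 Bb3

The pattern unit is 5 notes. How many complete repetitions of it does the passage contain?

3

15 notes in groups of 5 gives 15/5 = 3 statements.
Starts: Bb4, Eb4, A3 — each down a 5th.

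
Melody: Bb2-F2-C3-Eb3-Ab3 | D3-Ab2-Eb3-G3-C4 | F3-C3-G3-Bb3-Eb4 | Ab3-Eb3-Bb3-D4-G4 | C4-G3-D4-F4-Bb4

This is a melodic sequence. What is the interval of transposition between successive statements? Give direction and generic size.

up a 3rd

With a 5-note motive the entries are Bb2, D3, F3, Ab3, C4, each up a 3rd from the previous.
Bb2 to D3 is up a 3rd.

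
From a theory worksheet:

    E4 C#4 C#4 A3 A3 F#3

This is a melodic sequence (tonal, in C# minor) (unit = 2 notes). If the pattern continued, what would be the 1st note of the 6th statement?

B2

With 2-note cells, note 1 of each statement runs E4, C#4, A3.
Carrying that down a 3rd forward: F#3 → D#3 → B2.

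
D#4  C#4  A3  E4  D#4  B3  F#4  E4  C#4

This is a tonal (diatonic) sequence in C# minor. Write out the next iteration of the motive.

G#4 F#4 D#4

Unit = 3 notes; the statements start on D#4, E4, F#4, moving up a 2nd each time.
So cell 4 is G#4 F#4 D#4.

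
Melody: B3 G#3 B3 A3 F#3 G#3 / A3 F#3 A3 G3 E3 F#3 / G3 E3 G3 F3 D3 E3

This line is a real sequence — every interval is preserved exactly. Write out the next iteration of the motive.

Unit = 6 notes; the statements start on B3, A3, G3, moving down a 2nd each time.
From F3 the exact shape gives F3 D3 F3 Eb3 C3 D3.

F3 D3 F3 Eb3 C3 D3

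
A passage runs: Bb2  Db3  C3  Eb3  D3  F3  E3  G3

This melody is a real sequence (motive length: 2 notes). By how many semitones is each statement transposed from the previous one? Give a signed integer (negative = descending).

2

The 2-note cells begin on Bb2, C3, D3, E3 — each up a 2nd from the last.
Counting half-steps from Bb2 to C3: 2.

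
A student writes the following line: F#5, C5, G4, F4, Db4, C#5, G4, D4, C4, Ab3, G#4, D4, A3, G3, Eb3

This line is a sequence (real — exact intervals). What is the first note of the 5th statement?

A#3

Taking 5-note groups, the heads are F#5, C#5, G#4: the pattern moves down a 4th.
Continuing: D#4 → A#3. Statement 5 starts on A#3.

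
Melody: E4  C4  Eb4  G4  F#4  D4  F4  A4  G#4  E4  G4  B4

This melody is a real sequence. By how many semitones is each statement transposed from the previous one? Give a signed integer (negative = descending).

2

With a 4-note motive the entries are E4, F#4, G#4, each up a 2nd from the previous.
E4 to F#4 spans +2 semitones.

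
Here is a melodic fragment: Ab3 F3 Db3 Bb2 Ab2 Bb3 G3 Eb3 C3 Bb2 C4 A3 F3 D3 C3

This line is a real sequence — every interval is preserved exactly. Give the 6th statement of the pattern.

F#4 D#4 B3 G#3 F#3

Unit = 5 notes; the statements start on Ab3, Bb3, C4, moving up a 2nd each time.
Extending up a 2nd: D4 → E4 → F#4.
Statement 6 starts on F#4 and keeps the same exact contour: F#4 D#4 B3 G#3 F#3.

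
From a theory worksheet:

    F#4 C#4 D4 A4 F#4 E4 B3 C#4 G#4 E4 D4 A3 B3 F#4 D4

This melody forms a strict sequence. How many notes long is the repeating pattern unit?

5

15 notes total. Splitting into 3 groups of 5:
F#4 C#4 D4 A4 F#4 | E4 B3 C#4 G#4 E4 | D4 A3 B3 F#4 D4
That's a consistent down a 2nd shift per cell, and no other grouping gives one.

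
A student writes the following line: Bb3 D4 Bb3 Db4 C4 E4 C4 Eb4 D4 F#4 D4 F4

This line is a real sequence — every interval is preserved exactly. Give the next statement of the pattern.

With a 4-note motive the entries are Bb3, C4, D4, each up a 2nd from the previous.
From E4 the exact shape gives E4 G#4 E4 G4.

E4 G#4 E4 G4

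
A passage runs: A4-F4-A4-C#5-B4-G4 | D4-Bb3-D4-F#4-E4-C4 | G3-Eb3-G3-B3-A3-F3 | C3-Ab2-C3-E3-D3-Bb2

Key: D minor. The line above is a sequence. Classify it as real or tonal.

Each cell has the same semitone pattern (-4, 4, 4, -2, -4) — intervals are preserved exactly.
And C#5 lies outside D minor, so the sequence is real rather than tonal.

real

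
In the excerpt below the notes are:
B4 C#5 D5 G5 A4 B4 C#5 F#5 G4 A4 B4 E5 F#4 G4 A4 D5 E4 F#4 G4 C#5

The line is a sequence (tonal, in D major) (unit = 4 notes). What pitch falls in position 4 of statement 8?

The unit is 4 notes. Position-4 pitches of the 5 shown cells: G5, F#5, E5, D5, C#5.
Each moves down a 2nd. Continuing: B4 → A4 → G4.

G4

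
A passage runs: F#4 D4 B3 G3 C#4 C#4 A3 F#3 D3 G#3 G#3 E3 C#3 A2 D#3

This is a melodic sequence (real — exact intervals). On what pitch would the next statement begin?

D#3

With a 5-note motive the entries are F#4, C#4, G#3, each down a 4th from the previous.
One more step down a 4th gives D#3.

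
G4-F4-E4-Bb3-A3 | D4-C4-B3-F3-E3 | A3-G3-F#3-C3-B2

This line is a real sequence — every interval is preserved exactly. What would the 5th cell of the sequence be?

B2 A2 G#2 D2 C#2

The 5-note cells begin on G4, D4, A3 — each down a 4th from the last.
Continuing the starts: E3 → B2.
From B2 the exact shape gives B2 A2 G#2 D2 C#2.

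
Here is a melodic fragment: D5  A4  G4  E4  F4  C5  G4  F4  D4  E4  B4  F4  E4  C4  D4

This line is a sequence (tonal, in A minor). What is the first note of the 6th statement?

F4

Unit = 5 notes; the statements start on D5, C5, B4, moving down a 2nd each time.
Extending the heads down a 2nd: A4 → G4 → F4.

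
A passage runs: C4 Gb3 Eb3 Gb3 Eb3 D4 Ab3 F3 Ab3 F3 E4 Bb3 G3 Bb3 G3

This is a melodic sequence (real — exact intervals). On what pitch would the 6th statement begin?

A#4

Unit = 5 notes; the statements start on C4, D4, E4, moving up a 2nd each time.
Continuing: F#4 → G#4 → A#4. Statement 6 starts on A#4.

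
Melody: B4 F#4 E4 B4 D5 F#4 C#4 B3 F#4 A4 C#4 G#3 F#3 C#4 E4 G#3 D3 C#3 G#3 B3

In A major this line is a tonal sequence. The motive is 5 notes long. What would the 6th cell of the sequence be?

Unit = 5 notes; the statements start on B4, F#4, C#4, G#3, moving down a 4th each time.
Continuing the starts: D3 → A2.
So cell 6 is A2 E2 D2 A2 C#3.

A2 E2 D2 A2 C#3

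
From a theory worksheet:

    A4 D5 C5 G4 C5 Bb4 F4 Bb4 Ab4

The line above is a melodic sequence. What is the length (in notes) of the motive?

3

Try groups of 3 (3 cells in 9 notes):
A4 D5 C5 | G4 C5 Bb4 | F4 Bb4 Ab4
That's a consistent down a 2nd shift per cell, and no other grouping gives one.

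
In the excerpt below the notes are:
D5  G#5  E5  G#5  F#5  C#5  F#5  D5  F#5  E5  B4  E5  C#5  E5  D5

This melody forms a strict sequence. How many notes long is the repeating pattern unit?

15 notes total. Splitting into 3 groups of 5:
D5 G#5 E5 G#5 F#5 | C#5 F#5 D5 F#5 E5 | B4 E5 C#5 E5 D5
Every group is a transposition down a 2nd of the one before; no shorter unit works.

5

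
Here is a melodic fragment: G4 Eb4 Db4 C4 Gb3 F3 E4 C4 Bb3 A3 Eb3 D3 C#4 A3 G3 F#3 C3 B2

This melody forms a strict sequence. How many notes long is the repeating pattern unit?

6

There are 18 notes; a 6-note unit gives 3 cells:
G4 Eb4 Db4 C4 Gb3 F3 | E4 C4 Bb3 A3 Eb3 D3 | C#4 A3 G3 F#3 C3 B2
That's a consistent down a 3rd shift per cell, and no other grouping gives one.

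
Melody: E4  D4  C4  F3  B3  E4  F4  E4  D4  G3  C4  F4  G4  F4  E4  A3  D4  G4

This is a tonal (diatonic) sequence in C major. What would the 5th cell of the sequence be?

With a 6-note motive the entries are E4, F4, G4, each up a 2nd from the previous.
Extending up a 2nd: A4 → B4.
So cell 5 is B4 A4 G4 C4 F4 B4.

B4 A4 G4 C4 F4 B4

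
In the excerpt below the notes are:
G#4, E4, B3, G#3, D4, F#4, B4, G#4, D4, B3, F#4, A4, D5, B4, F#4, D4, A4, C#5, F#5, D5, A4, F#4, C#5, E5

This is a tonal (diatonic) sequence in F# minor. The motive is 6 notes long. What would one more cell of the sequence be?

Taking 6-note groups, the heads are G#4, B4, D5, F#5: the pattern moves up a 3rd.
From A5 the diatonic shape gives A5 F#5 C#5 A4 E5 G#5.

A5 F#5 C#5 A4 E5 G#5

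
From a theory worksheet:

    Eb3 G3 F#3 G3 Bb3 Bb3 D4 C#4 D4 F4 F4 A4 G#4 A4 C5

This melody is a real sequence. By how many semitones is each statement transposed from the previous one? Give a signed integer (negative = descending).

7

Unit = 5 notes; the statements start on Eb3, Bb3, F4, moving up a 5th each time.
Eb3 to Bb3 spans +7 semitones.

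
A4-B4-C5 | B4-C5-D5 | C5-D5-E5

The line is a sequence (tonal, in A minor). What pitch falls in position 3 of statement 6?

A5

The unit is 3 notes. Position-3 pitches of the 3 shown cells: C5, D5, E5.
Carrying that up a 2nd forward: F5 → G5 → A5.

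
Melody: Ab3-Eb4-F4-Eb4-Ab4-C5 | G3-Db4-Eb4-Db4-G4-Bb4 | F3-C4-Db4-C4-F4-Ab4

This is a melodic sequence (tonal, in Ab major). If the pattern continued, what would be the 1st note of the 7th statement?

Grouping in 6s, the 1st note of each cell is Ab3, G3, F3.
Carrying that down a 2nd forward: Eb3 → Db3 → C3 → Bb2.

Bb2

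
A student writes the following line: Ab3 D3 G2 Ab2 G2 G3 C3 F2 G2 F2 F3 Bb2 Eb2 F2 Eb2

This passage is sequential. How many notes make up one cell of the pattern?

There are 15 notes; a 5-note unit gives 3 cells:
Ab3 D3 G2 Ab2 G2 | G3 C3 F2 G2 F2 | F3 Bb2 Eb2 F2 Eb2
That's a consistent down a 2nd shift per cell, and no other grouping gives one.

5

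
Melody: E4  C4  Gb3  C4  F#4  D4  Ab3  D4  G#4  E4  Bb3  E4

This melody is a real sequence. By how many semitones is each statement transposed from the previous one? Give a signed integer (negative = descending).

2

With a 4-note motive the entries are E4, F#4, G#4, each up a 2nd from the previous.
E4→F#4 is 66 − 64 = 2 semitones.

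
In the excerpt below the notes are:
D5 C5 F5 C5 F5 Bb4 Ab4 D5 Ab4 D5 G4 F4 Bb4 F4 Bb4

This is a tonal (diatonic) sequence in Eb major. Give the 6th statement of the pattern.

Unit = 5 notes; the statements start on D5, Bb4, G4, moving down a 3rd each time.
Carrying on: Eb4 → C4 → Ab3.
Statement 6 starts on Ab3 and keeps the same diatonic contour: Ab3 G3 C4 G3 C4.

Ab3 G3 C4 G3 C4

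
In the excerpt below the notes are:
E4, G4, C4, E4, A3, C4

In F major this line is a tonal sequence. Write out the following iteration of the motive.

F3 A3

Taking 2-note groups, the heads are E4, C4, A3: the pattern moves down a 3rd.
Statement 4 starts on F3 and keeps the same diatonic contour: F3 A3.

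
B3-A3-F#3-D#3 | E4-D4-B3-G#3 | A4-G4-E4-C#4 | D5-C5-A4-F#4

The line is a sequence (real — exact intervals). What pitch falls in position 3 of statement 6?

G5

The unit is 4 notes. Position-3 pitches of the 4 shown cells: F#3, B3, E4, A4.
Extending up a 4th: D5 → G5.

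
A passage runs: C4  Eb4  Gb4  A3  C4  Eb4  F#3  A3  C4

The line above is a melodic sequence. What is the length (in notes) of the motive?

3

9 notes total. Splitting into 3 groups of 3:
C4 Eb4 Gb4 | A3 C4 Eb4 | F#3 A3 C4
That's a consistent down a 3rd shift per cell, and no other grouping gives one.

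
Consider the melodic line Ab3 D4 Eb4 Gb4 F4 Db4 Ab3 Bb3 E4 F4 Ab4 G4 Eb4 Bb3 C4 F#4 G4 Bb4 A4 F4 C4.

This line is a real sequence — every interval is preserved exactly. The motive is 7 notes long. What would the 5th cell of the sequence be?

E4 A#4 B4 D5 C#5 A4 E4

The 7-note cells begin on Ab3, Bb3, C4 — each up a 2nd from the last.
Carrying on: D4 → E4.
So cell 5 is E4 A#4 B4 D5 C#5 A4 E4.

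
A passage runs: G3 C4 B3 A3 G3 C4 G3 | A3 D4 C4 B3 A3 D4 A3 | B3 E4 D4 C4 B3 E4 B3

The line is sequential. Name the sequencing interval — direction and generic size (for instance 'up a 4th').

Taking 7-note groups, the heads are G3, A3, B3: the pattern moves up a 2nd.
G3 to A3 is up a 2nd.

up a 2nd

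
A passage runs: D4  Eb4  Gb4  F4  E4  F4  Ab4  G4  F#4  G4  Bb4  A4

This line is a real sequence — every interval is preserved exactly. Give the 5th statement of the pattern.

A#4 B4 D5 C#5

With a 4-note motive the entries are D4, E4, F#4, each up a 2nd from the previous.
Continuing the starts: G#4 → A#4.
So cell 5 is A#4 B4 D5 C#5.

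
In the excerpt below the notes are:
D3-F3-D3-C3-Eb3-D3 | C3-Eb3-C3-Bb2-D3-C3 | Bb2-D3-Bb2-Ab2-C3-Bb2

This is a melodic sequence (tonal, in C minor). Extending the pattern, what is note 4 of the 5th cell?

The unit is 6 notes. Position-4 pitches of the 3 shown cells: C3, Bb2, Ab2.
Extending down a 2nd: G2 → F2.

F2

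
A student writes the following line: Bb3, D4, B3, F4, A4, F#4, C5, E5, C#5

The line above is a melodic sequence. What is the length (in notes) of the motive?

Try groups of 3 (3 cells in 9 notes):
Bb3 D4 B3 | F4 A4 F#4 | C5 E5 C#5
Every group is a transposition up a 5th of the one before; no shorter unit works.

3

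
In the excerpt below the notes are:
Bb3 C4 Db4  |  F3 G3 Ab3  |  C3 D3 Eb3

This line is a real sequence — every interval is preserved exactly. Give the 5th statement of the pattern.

Unit = 3 notes; the statements start on Bb3, F3, C3, moving down a 4th each time.
Carrying on: G2 → D2.
Statement 5 starts on D2 and keeps the same exact contour: D2 E2 F2.

D2 E2 F2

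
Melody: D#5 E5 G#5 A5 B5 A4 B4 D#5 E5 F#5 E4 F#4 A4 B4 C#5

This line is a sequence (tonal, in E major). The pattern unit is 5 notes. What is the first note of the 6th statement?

C#3

Unit = 5 notes; the statements start on D#5, A4, E4, moving down a 4th each time.
Extending the heads down a 4th: B3 → F#3 → C#3.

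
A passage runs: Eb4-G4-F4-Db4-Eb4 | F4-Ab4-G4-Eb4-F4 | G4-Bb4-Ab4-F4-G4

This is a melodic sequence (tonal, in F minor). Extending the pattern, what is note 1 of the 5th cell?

Bb4

The unit is 5 notes. Position-1 pitches of the 3 shown cells: Eb4, F4, G4.
Each moves up a 2nd. Continuing: Ab4 → Bb4.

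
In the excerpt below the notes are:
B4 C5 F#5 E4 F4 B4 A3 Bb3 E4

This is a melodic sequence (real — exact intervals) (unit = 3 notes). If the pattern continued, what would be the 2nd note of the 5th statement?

With 3-note cells, note 2 of each statement runs C5, F4, Bb3.
Extending down a 5th: Eb3 → Ab2.

Ab2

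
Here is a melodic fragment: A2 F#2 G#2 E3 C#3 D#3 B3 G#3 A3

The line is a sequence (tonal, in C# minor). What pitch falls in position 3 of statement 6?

F#5

With 3-note cells, note 3 of each statement runs G#2, D#3, A3.
Carrying that up a 5th forward: E4 → B4 → F#5.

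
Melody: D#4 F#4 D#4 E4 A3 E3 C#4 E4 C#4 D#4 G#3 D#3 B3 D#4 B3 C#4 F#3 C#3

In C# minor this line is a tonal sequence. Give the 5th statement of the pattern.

G#3 B3 G#3 A3 D#3 A2

With a 6-note motive the entries are D#4, C#4, B3, each down a 2nd from the previous.
Extending down a 2nd: A3 → G#3.
From G#3 the diatonic shape gives G#3 B3 G#3 A3 D#3 A2.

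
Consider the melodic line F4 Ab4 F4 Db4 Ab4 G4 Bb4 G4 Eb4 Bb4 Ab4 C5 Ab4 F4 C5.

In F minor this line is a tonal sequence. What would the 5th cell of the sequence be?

C5 Eb5 C5 Ab4 Eb5

The 5-note cells begin on F4, G4, Ab4 — each up a 2nd from the last.
Continuing the starts: Bb4 → C5.
From C5 the diatonic shape gives C5 Eb5 C5 Ab4 Eb5.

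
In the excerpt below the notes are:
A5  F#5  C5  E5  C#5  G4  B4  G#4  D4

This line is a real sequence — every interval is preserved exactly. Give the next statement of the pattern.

With a 3-note motive the entries are A5, E5, B4, each down a 4th from the previous.
So cell 4 is F#4 D#4 A3.

F#4 D#4 A3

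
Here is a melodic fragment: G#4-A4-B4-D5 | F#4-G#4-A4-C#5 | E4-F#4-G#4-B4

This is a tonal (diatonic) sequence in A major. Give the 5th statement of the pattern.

C#4 D4 E4 G#4

The 4-note cells begin on G#4, F#4, E4 — each down a 2nd from the last.
Continuing the starts: D4 → C#4.
Statement 5 starts on C#4 and keeps the same diatonic contour: C#4 D4 E4 G#4.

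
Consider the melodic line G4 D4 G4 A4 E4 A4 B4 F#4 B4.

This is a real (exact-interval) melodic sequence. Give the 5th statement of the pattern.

D#5 A#4 D#5

The 3-note cells begin on G4, A4, B4 — each up a 2nd from the last.
Continuing the starts: C#5 → D#5.
So cell 5 is D#5 A#4 D#5.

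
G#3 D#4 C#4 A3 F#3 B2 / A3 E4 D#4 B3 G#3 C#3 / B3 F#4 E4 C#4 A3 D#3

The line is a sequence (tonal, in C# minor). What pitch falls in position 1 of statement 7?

The unit is 6 notes. Position-1 pitches of the 3 shown cells: G#3, A3, B3.
Extending up a 2nd: C#4 → D#4 → E4 → F#4.

F#4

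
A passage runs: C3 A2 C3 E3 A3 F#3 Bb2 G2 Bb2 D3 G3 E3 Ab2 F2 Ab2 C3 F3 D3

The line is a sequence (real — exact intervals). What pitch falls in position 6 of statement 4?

With 6-note cells, note 6 of each statement runs F#3, E3, D3.
From D3, down a 2nd gives C3.

C3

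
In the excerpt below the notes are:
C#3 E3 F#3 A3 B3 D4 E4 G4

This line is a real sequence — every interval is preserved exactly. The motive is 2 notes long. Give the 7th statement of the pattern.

G5 Bb5

The 2-note cells begin on C#3, F#3, B3, E4 — each up a 4th from the last.
Extending up a 4th: A4 → D5 → G5.
So cell 7 is G5 Bb5.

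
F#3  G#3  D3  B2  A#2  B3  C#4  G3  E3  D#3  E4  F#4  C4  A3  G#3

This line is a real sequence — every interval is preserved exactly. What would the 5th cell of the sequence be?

D5 E5 Bb4 G4 F#4

Unit = 5 notes; the statements start on F#3, B3, E4, moving up a 4th each time.
Continuing the starts: A4 → D5.
Statement 5 starts on D5 and keeps the same exact contour: D5 E5 Bb4 G4 F#4.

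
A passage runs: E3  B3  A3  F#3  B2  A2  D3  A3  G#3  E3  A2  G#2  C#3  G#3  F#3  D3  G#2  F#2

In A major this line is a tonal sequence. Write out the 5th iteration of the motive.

A2 E3 D3 B2 E2 D2

The 6-note cells begin on E3, D3, C#3 — each down a 2nd from the last.
Continuing the starts: B2 → A2.
Statement 5 starts on A2 and keeps the same diatonic contour: A2 E3 D3 B2 E2 D2.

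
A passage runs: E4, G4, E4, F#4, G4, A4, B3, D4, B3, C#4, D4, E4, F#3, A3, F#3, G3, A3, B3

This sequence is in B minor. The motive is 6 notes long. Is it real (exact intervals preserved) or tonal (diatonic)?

Every note is diatonic to B minor.
Cell 1 has +2 semitones from note 3 to 4, but cell 3 has +1 — the interval quality changes while the contour stays the same, which is the hallmark of a tonal sequence.

tonal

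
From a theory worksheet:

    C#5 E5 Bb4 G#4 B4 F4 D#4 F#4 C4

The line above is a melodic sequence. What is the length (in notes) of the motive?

3

There are 9 notes; a 3-note unit gives 3 cells:
C#5 E5 Bb4 | G#4 B4 F4 | D#4 F#4 C4
Each cell is the previous one down a 4th — so the unit is 3 notes.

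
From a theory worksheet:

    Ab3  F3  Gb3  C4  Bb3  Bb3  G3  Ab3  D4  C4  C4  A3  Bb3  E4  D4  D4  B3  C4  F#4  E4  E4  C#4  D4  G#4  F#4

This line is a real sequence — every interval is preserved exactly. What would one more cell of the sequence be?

F#4 D#4 E4 A#4 G#4

The 5-note cells begin on Ab3, Bb3, C4, D4, E4 — each up a 2nd from the last.
From F#4 the exact shape gives F#4 D#4 E4 A#4 G#4.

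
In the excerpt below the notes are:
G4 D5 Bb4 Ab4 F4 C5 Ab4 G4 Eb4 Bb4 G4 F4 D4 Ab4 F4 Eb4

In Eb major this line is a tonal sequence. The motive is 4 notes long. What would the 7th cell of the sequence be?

Ab3 Eb4 C4 Bb3

The 4-note cells begin on G4, F4, Eb4, D4 — each down a 2nd from the last.
Continuing the starts: C4 → Bb3 → Ab3.
From Ab3 the diatonic shape gives Ab3 Eb4 C4 Bb3.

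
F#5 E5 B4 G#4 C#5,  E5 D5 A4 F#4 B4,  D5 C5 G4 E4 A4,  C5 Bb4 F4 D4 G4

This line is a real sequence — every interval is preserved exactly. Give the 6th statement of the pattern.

Ab4 Gb4 Db4 Bb3 Eb4

Unit = 5 notes; the statements start on F#5, E5, D5, C5, moving down a 2nd each time.
Continuing the starts: Bb4 → Ab4.
From Ab4 the exact shape gives Ab4 Gb4 Db4 Bb3 Eb4.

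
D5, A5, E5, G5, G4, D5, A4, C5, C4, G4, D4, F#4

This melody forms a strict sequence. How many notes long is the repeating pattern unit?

There are 12 notes; a 4-note unit gives 3 cells:
D5 A5 E5 G5 | G4 D5 A4 C5 | C4 G4 D4 F#4
That's a consistent down a 5th shift per cell, and no other grouping gives one.

4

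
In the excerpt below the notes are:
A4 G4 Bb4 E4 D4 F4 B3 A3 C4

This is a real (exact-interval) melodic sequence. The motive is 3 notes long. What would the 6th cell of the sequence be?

With a 3-note motive the entries are A4, E4, B3, each down a 4th from the previous.
Continuing the starts: F#3 → C#3 → G#2.
From G#2 the exact shape gives G#2 F#2 A2.

G#2 F#2 A2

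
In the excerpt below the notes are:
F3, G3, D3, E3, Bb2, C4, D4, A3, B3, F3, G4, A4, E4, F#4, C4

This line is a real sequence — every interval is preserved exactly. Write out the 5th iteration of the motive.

A5 B5 F#5 G#5 D5

With a 5-note motive the entries are F3, C4, G4, each up a 5th from the previous.
Extending up a 5th: D5 → A5.
Statement 5 starts on A5 and keeps the same exact contour: A5 B5 F#5 G#5 D5.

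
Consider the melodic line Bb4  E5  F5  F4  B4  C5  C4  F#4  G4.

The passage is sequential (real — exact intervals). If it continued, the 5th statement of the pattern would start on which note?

Taking 3-note groups, the heads are Bb4, F4, C4: the pattern moves down a 4th.
Continuing: G3 → D3. Statement 5 starts on D3.

D3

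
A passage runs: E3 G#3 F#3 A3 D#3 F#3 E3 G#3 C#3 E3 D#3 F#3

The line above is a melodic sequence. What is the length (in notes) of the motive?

4

Try groups of 4 (3 cells in 12 notes):
E3 G#3 F#3 A3 | D#3 F#3 E3 G#3 | C#3 E3 D#3 F#3
That's a consistent down a 2nd shift per cell, and no other grouping gives one.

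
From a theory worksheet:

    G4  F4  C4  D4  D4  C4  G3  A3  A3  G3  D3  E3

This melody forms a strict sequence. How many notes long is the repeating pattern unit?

4

Try groups of 4 (3 cells in 12 notes):
G4 F4 C4 D4 | D4 C4 G3 A3 | A3 G3 D3 E3
Every group is a transposition down a 4th of the one before; no shorter unit works.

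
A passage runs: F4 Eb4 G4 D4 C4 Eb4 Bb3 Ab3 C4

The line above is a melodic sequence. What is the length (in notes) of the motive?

3

9 notes total. Splitting into 3 groups of 3:
F4 Eb4 G4 | D4 C4 Eb4 | Bb3 Ab3 C4
That's a consistent down a 3rd shift per cell, and no other grouping gives one.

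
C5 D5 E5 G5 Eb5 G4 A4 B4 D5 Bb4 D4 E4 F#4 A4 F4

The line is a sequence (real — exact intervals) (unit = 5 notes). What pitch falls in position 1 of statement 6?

Grouping in 5s, the 1st note of each cell is C5, G4, D4.
Extending down a 4th: A3 → E3 → B2.

B2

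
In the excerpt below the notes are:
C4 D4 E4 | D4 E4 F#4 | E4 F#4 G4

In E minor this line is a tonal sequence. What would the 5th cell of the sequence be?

Taking 3-note groups, the heads are C4, D4, E4: the pattern moves up a 2nd.
Extending up a 2nd: F#4 → G4.
From G4 the diatonic shape gives G4 A4 B4.

G4 A4 B4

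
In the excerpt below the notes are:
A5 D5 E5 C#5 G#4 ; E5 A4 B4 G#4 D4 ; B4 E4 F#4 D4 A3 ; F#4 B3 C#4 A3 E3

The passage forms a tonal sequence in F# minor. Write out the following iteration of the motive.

C#4 F#3 G#3 E3 B2

With a 5-note motive the entries are A5, E5, B4, F#4, each down a 4th from the previous.
From C#4 the diatonic shape gives C#4 F#3 G#3 E3 B2.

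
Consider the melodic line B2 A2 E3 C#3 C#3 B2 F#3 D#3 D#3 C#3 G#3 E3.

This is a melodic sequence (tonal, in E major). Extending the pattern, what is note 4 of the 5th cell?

G#3

The unit is 4 notes. Position-4 pitches of the 3 shown cells: C#3, D#3, E3.
Carrying that up a 2nd forward: F#3 → G#3.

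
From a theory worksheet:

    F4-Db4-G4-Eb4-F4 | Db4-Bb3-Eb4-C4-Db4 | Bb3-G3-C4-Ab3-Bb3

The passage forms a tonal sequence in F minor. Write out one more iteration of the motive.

G3 Eb3 Ab3 F3 G3

With a 5-note motive the entries are F4, Db4, Bb3, each down a 3rd from the previous.
So cell 4 is G3 Eb3 Ab3 F3 G3.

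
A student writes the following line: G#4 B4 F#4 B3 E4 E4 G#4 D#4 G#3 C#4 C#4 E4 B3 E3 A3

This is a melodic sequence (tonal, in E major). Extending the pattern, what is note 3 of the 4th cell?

The unit is 5 notes. Position-3 pitches of the 3 shown cells: F#4, D#4, B3.
Each moves down a 3rd; the next is G#3.

G#3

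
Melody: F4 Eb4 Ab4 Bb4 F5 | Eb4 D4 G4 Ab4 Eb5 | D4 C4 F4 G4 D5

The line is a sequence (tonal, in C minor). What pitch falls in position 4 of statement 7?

With 5-note cells, note 4 of each statement runs Bb4, Ab4, G4.
Extending down a 2nd: F4 → Eb4 → D4 → C4.

C4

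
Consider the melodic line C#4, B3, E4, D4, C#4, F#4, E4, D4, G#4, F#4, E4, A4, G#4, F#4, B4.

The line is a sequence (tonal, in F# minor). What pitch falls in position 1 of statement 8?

C#5

The unit is 3 notes. Position-1 pitches of the 5 shown cells: C#4, D4, E4, F#4, G#4.
Extending up a 2nd: A4 → B4 → C#5.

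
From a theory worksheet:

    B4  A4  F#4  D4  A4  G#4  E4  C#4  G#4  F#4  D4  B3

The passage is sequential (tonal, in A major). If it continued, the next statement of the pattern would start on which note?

The 4-note cells begin on B4, A4, G#4 — each down a 2nd from the last.
One more step down a 2nd gives F#4.

F#4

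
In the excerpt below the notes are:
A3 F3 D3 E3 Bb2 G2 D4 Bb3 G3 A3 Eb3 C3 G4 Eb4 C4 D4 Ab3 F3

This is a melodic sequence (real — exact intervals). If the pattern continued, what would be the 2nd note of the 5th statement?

Grouping in 6s, the 2nd note of each cell is F3, Bb3, Eb4.
Carrying that up a 4th forward: Ab4 → Db5.

Db5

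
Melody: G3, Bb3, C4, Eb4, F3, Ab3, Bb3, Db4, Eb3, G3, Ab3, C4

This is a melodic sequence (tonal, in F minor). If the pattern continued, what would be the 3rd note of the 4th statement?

With 4-note cells, note 3 of each statement runs C4, Bb3, Ab3.
From Ab3, down a 2nd gives G3.

G3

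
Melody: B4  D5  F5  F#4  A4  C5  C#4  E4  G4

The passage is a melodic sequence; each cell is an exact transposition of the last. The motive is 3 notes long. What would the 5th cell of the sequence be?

The 3-note cells begin on B4, F#4, C#4 — each down a 4th from the last.
Continuing the starts: G#3 → D#3.
Statement 5 starts on D#3 and keeps the same exact contour: D#3 F#3 A3.

D#3 F#3 A3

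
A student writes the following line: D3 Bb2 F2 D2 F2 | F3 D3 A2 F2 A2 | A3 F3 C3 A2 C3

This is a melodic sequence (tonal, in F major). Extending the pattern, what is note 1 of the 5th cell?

E4

Grouping in 5s, the 1st note of each cell is D3, F3, A3.
Each moves up a 3rd. Continuing: C4 → E4.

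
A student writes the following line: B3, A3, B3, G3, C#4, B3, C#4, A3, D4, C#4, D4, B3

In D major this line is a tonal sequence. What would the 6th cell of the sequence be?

Unit = 4 notes; the statements start on B3, C#4, D4, moving up a 2nd each time.
Extending up a 2nd: E4 → F#4 → G4.
So cell 6 is G4 F#4 G4 E4.

G4 F#4 G4 E4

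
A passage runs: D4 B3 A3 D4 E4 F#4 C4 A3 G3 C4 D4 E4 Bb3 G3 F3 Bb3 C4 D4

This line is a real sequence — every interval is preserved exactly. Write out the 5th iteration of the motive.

Gb3 Eb3 Db3 Gb3 Ab3 Bb3

With a 6-note motive the entries are D4, C4, Bb3, each down a 2nd from the previous.
Continuing the starts: Ab3 → Gb3.
Statement 5 starts on Gb3 and keeps the same exact contour: Gb3 Eb3 Db3 Gb3 Ab3 Bb3.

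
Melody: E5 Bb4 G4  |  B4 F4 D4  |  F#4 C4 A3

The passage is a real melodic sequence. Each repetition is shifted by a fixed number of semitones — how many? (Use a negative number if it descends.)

The 3-note cells begin on E5, B4, F#4 — each down a 4th from the last.
E5→B4 is 71 − 76 = -5 semitones.

-5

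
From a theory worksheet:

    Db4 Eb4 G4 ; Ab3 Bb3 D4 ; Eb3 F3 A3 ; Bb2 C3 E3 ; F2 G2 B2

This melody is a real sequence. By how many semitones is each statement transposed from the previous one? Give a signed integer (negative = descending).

Taking 3-note groups, the heads are Db4, Ab3, Eb3, Bb2, F2: the pattern moves down a 4th.
Db4→Ab3 is 56 − 61 = -5 semitones.

-5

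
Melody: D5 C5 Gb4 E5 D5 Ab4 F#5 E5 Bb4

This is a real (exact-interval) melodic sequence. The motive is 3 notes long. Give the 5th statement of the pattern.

A#5 G#5 D5

Unit = 3 notes; the statements start on D5, E5, F#5, moving up a 2nd each time.
Continuing the starts: G#5 → A#5.
From A#5 the exact shape gives A#5 G#5 D5.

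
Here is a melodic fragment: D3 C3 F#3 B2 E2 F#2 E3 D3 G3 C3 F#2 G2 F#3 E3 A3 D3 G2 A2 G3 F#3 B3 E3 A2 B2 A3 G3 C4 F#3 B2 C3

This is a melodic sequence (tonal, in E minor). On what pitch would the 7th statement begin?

Taking 6-note groups, the heads are D3, E3, F#3, G3, A3: the pattern moves up a 2nd.
Extending the heads up a 2nd: B3 → C4.

C4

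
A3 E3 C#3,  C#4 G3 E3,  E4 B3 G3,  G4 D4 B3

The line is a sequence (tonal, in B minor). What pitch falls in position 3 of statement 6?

F#4

The unit is 3 notes. Position-3 pitches of the 4 shown cells: C#3, E3, G3, B3.
Extending up a 3rd: D4 → F#4.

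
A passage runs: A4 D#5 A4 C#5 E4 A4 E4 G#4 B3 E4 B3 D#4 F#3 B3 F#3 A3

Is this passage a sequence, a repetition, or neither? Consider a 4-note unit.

Each 4-note cell is the previous one transposed down a 4th.

sequence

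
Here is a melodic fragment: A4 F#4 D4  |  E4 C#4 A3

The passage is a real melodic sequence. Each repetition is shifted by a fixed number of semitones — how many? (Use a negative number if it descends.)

Taking 3-note groups, the heads are A4, E4: the pattern moves down a 4th.
A4 to E4 spans -5 semitones.

-5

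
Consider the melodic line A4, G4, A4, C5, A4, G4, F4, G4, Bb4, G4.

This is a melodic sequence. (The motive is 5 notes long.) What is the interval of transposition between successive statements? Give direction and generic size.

down a 2nd

The 5-note cells begin on A4, G4 — each down a 2nd from the last.
A4 to G4 is down a 2nd.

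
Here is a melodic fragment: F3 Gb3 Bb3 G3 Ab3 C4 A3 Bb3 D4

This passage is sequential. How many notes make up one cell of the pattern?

3

9 notes total. Splitting into 3 groups of 3:
F3 Gb3 Bb3 | G3 Ab3 C4 | A3 Bb3 D4
That's a consistent up a 2nd shift per cell, and no other grouping gives one.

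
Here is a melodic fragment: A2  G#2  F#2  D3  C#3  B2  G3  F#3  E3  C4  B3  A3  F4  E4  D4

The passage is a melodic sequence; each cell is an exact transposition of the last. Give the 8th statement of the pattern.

Ab5 G5 F5

With a 3-note motive the entries are A2, D3, G3, C4, F4, each up a 4th from the previous.
Extending up a 4th: Bb4 → Eb5 → Ab5.
So cell 8 is Ab5 G5 F5.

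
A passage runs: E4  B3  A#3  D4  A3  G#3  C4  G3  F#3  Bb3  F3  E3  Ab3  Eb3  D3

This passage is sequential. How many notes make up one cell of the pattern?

3

There are 15 notes; a 3-note unit gives 5 cells:
E4 B3 A#3 | D4 A3 G#3 | C4 G3 F#3 | Bb3 F3 E3 | Ab3 Eb3 D3
Each cell is the previous one down a 2nd — so the unit is 3 notes.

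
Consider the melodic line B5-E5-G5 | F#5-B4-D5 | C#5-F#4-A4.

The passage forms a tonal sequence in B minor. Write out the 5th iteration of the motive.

With a 3-note motive the entries are B5, F#5, C#5, each down a 4th from the previous.
Continuing the starts: G4 → D4.
So cell 5 is D4 G3 B3.

D4 G3 B3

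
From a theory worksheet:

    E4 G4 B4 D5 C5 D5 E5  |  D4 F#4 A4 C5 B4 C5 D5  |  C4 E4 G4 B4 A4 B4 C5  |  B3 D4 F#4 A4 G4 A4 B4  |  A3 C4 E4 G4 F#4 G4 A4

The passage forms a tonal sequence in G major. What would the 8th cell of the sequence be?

With a 7-note motive the entries are E4, D4, C4, B3, A3, each down a 2nd from the previous.
Continuing the starts: G3 → F#3 → E3.
From E3 the diatonic shape gives E3 G3 B3 D4 C4 D4 E4.

E3 G3 B3 D4 C4 D4 E4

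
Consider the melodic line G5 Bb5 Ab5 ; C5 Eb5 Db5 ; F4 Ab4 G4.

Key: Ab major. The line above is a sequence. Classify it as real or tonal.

tonal

Every note is diatonic to Ab major.
Cell 1 has -2 semitones from note 2 to 3, but cell 3 has -1 — the interval quality changes while the contour stays the same, which is the hallmark of a tonal sequence.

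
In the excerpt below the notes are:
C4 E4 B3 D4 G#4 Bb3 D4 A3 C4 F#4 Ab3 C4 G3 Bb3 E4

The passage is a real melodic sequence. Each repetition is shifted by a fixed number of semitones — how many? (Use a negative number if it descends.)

With a 5-note motive the entries are C4, Bb3, Ab3, each down a 2nd from the previous.
C4 to Bb3 spans -2 semitones.

-2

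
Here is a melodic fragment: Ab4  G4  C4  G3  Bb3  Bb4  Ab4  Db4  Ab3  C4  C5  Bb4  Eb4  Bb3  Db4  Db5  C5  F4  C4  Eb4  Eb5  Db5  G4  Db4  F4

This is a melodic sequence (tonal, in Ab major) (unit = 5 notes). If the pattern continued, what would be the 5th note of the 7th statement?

Grouping in 5s, the 5th note of each cell is Bb3, C4, Db4, Eb4, F4.
Extending up a 2nd: G4 → Ab4.

Ab4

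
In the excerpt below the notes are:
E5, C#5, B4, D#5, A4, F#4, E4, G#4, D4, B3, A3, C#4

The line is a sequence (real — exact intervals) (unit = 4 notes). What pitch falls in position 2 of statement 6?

With 4-note cells, note 2 of each statement runs C#5, F#4, B3.
Extending down a 5th: E3 → A2 → D2.

D2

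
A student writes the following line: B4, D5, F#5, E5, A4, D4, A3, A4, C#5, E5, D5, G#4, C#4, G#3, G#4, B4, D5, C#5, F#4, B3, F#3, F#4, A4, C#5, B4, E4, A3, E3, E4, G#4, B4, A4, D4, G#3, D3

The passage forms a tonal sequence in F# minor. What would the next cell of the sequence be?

D4 F#4 A4 G#4 C#4 F#3 C#3

The 7-note cells begin on B4, A4, G#4, F#4, E4 — each down a 2nd from the last.
Statement 6 starts on D4 and keeps the same diatonic contour: D4 F#4 A4 G#4 C#4 F#3 C#3.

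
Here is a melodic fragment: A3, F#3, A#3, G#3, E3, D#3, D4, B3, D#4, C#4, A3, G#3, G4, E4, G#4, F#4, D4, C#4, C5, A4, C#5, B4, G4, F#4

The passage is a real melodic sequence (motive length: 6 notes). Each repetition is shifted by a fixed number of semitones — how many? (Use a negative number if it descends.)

5

With a 6-note motive the entries are A3, D4, G4, C5, each up a 4th from the previous.
Counting half-steps from A3 to D4: 5.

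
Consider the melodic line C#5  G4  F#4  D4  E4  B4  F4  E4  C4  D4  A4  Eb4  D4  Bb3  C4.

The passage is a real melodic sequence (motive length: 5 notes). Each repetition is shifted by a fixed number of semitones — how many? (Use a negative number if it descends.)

-2

With a 5-note motive the entries are C#5, B4, A4, each down a 2nd from the previous.
C#5 to B4 spans -2 semitones.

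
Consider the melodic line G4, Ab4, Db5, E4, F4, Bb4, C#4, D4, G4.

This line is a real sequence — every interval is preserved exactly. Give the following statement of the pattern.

With a 3-note motive the entries are G4, E4, C#4, each down a 3rd from the previous.
So cell 4 is A#3 B3 E4.

A#3 B3 E4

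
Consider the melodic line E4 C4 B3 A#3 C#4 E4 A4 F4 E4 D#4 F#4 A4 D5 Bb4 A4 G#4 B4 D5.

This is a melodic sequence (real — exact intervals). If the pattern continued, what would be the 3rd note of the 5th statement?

The unit is 6 notes. Position-3 pitches of the 3 shown cells: B3, E4, A4.
Extending up a 4th: D5 → G5.

G5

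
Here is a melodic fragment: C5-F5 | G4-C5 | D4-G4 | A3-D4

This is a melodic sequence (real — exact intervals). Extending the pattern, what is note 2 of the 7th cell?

Grouping in 2s, the 2nd note of each cell is F5, C5, G4, D4.
Carrying that down a 4th forward: A3 → E3 → B2.

B2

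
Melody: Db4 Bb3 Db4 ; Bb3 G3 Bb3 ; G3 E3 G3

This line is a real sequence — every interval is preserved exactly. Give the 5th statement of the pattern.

The 3-note cells begin on Db4, Bb3, G3 — each down a 3rd from the last.
Extending down a 3rd: E3 → C#3.
From C#3 the exact shape gives C#3 A#2 C#3.

C#3 A#2 C#3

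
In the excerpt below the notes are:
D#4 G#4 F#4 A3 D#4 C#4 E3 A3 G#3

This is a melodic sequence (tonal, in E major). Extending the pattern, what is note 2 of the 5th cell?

B2

The unit is 3 notes. Position-2 pitches of the 3 shown cells: G#4, D#4, A3.
Each moves down a 4th. Continuing: E3 → B2.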